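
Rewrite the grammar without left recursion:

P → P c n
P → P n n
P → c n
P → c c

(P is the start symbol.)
P → c n P'
P → c c P'
P' → c n P'
P' → n n P'
P' → ε

P is directly left-recursive. The standard transformation for
  A → A α₁ | ... | A α_m | β₁ | ... | β_n
is
  A  → β₁ A' | ... | β_n A'
  A' → α₁ A' | ... | α_m A' | ε

P → c n becomes P → c n P'
P → c c becomes P → c c P'
P → P c n becomes P' → c n P'
P → P n n becomes P' → n n P'
Add P' → ε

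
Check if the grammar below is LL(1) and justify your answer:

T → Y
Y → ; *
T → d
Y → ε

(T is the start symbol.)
A grammar is LL(1) if for each non-terminal N with multiple productions, the predict sets of those productions are pairwise disjoint, where PREDICT(N → α) = (FIRST(α) \ {ε}) ∪ (FOLLOW(N) if α ⇒* ε).

Relevant sets:
  FIRST(Y) = { ';', ε }
  FOLLOW(T) = { $ }
  FOLLOW(Y) = { $ }

For T:
  PREDICT(T → Y) = { $, ';' }
  PREDICT(T → d) = { 'd' }
For Y:
  PREDICT(Y → ';' '*') = { ';' }
  PREDICT(Y → ε) = { $ }

All predict sets are disjoint. The grammar IS LL(1).

Answer: Yes, the grammar is LL(1).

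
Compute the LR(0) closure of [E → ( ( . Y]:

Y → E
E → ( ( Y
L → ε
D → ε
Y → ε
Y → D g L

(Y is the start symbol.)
Start with: [E → ( ( . Y]
  [E → ( ( . Y] has the dot before Y: add [Y → . E], [Y → .], [Y → . D g L]
  [Y → . E] has the dot before E: add [E → . ( ( Y]
  [Y → . D g L] has the dot before D: add [D → .]
No further items can be added.

CLOSURE = { [D → .], [E → ( ( . Y], [E → . ( ( Y], [Y → . D g L], [Y → . E], [Y → .] }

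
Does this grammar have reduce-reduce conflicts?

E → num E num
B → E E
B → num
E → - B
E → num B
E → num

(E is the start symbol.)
A reduce-reduce conflict occurs when an LR(0) state has two complete items [A → α .] and [B → β .] — both call for a reduction, and with no lookahead the parser cannot choose between them.

Augment with E' → E and build the canonical LR(0) collection (I0 = CLOSURE({[E' → . E]}), then GOTO on every symbol after a dot until no new states appear). It has 11 states:
  I0: { [E → . - B], [E → . num B], [E → . num E num], [E → . num], [E' → . E] }  — shift
  I1: { [B → . E E], [B → . num], [E → - . B], [E → . - B], [E → . num B], [E → . num E num], [E → . num] }  — shift
  I2: { [E' → E .] }  — accept
  I3: { [B → . E E], [B → . num], [E → . - B], [E → . num B], [E → . num E num], [E → . num], [E → num . B], [E → num . E num], [E → num .] }  — shift, reduce
  I4: { [E → num B .] }  — reduce
  I5: { [B → E . E], [E → . - B], [E → . num B], [E → . num E num], [E → . num], [E → num E . num] }  — shift
  I6: { [B → . E E], [B → . num], [B → num .], [E → . - B], [E → . num B], [E → . num E num], [E → . num], [E → num . B], [E → num . E num], [E → num .] }  — shift, 2 reduces
  I7: { [B → E E .] }  — reduce
  I8: { [B → . E E], [B → . num], [E → . - B], [E → . num B], [E → . num E num], [E → . num], [E → num . B], [E → num . E num], [E → num .], [E → num E num .] }  — shift, 2 reduces
  I9: { [E → - B .] }  — reduce
  I10: { [B → E . E], [E → . - B], [E → . num B], [E → . num E num], [E → . num] }  — shift

I6 contains complete items [B → num .], [E → num .] — reduce-reduce conflict.
I8 contains complete items [E → num .], [E → num E num .] — reduce-reduce conflict.

Answer: Yes — I6: [B → num .] vs [E → num .]; I8: [E → num .] vs [E → num E num .]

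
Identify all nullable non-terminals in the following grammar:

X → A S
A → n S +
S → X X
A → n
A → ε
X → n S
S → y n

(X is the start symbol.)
{ 'A' }

A non-terminal is nullable if it can derive ε (the empty string): either it has an ε-production, or it has a production whose right-hand side consists entirely of nullable non-terminals.

ε-productions: A → ε
So A is immediately nullable.
No further non-terminal can be added: every production for the remaining non-terminals contains a terminal or a non-nullable non-terminal.
Nullable = { 'A' }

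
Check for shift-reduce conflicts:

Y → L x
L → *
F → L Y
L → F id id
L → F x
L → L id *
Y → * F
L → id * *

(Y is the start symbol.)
Yes — I1: [L → * .] vs [L → . *]; I11: [L → L id * .] vs [L → id * . *]; I16: [Y → * F .] vs [L → F . id id]

A shift-reduce conflict occurs when an LR(0) state has both:
  - a complete (reduce) item [A → α .] (dot at the end), and
  - a shift item [B → β . c γ] (dot before a terminal).

Augment with Y' → Y and build the canonical LR(0) collection (I0 = CLOSURE({[Y' → . Y]}), then GOTO on every symbol after a dot until no new states appear). It has 18 states:
  I0: { [F → . L Y], [L → . *], [L → . F id id], [L → . F x], [L → . L id *], [L → . id * *], [Y → . * F], [Y → . L x], [Y' → . Y] }  — shift
  I1: { [F → . L Y], [L → * .], [L → . *], [L → . F id id], [L → . F x], [L → . L id *], [L → . id * *], [Y → * . F] }  — shift, reduce
  I2: { [L → F . id id], [L → F . x] }  — shift
  I3: { [F → . L Y], [F → L . Y], [L → . *], [L → . F id id], [L → . F x], [L → . L id *], [L → . id * *], [L → L . id *], [Y → . * F], [Y → . L x], [Y → L . x] }  — shift
  I4: { [Y' → Y .] }  — accept
  I5: { [L → id . * *] }  — shift
  I6: { [L → id * . *] }  — shift
  I7: { [L → id * * .] }  — reduce
  I8: { [F → L Y .] }  — reduce
  I9: { [L → L id . *], [L → id . * *] }  — shift
  I10: { [Y → L x .] }  — reduce
  I11: { [L → L id * .], [L → id * . *] }  — shift, reduce
  I12: { [L → F id . id] }  — shift
  I13: { [L → F x .] }  — reduce
  I14: { [L → F id id .] }  — reduce
  I15: { [L → * .] }  — reduce
  I16: { [L → F . id id], [L → F . x], [Y → * F .] }  — shift, reduce
  I17: { [F → . L Y], [F → L . Y], [L → . *], [L → . F id id], [L → . F x], [L → . L id *], [L → . id * *], [L → L . id *], [Y → . * F], [Y → . L x] }  — shift

I1 contains reduce item [L → * .] and shift items [L → . *], [L → . id * *] — shift-reduce conflict.
I11 contains reduce item [L → L id * .] and shift item [L → id * . *] — shift-reduce conflict.
I16 contains reduce item [Y → * F .] and shift items [L → F . id id], [L → F . x] — shift-reduce conflict.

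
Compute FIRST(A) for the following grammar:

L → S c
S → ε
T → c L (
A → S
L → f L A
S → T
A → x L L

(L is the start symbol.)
{ 'c', 'x', ε }

To compute FIRST(A), examine every production with A on the left-hand side, reading each right-hand side left to right until a non-nullable symbol is reached.

FIRST sets of the other non-terminals involved (by the same procedure, iterated to a fixed point):
  FIRST(S) = { 'c', ε }

From A → S:
  - S is a non-terminal: add FIRST(S) \ {ε} = { 'c' }
    S is nullable and nothing follows, so the whole right-hand side can vanish: ε ∈ FIRST(A)
From A → x L L:
  - x is a terminal: add 'x' and stop

Collecting: FIRST(A) = { 'c', 'x', ε }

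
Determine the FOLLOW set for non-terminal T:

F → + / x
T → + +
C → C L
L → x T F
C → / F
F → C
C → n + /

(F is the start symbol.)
{ '+', '/', 'n' }

To compute FOLLOW(T), find every occurrence of T on a right-hand side N → α T β: add FIRST(β) \ {ε}, and if β is empty or nullable also add FOLLOW(N). Iterate to a fixed point.

In L → x T F: T is followed by F, add FIRST(F) \ {ε} = { '+', '/', 'n' }

Taking the union: FOLLOW(T) = { '+', '/', 'n' }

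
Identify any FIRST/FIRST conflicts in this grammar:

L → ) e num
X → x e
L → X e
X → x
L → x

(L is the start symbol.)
A FIRST/FIRST conflict occurs when two productions N → α and N → β for the same non-terminal have FIRST(α) ∩ FIRST(β) ≠ ∅ (with ε ∈ FIRST of a nullable right-hand side, so two nullable alternatives also conflict).

FIRST sets of the non-terminals at (or reachable through a nullable prefix from) the front of some alternative:
  FIRST(X) = { 'x' }

Productions for L:
  L → ) e num: FIRST = { ')' }
  L → X e: FIRST = { 'x' }
  L → x: FIRST = { 'x' }
Productions for X:
  X → x e: FIRST = { 'x' }
  X → x: FIRST = { 'x' }

Conflict for L: L → X e and L → x
  Overlap: { 'x' }
Conflict for X: X → x e and X → x
  Overlap: { 'x' }

Answer: Yes. L → X e / L → x on { 'x' }; X → x e / X → x on { 'x' }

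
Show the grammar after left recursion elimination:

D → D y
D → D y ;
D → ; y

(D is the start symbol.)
D is directly left-recursive. The standard transformation for
  A → A α₁ | ... | A α_m | β₁ | ... | β_n
is
  A  → β₁ A' | ... | β_n A'
  A' → α₁ A' | ... | α_m A' | ε

D → ; y becomes D → ; y D'
D → D y becomes D' → y D'
D → D y ; becomes D' → y ; D'
Add D' → ε

Resulting grammar:
D → ; y D'
D' → y D'
D' → y ; D'
D' → ε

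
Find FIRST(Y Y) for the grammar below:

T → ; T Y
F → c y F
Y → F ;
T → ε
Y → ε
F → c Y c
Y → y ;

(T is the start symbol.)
FIRST sets of the non-terminals involved (from the grammar, by fixed-point iteration):
  FIRST(Y) = { 'c', 'y', ε }

To compute FIRST(Y Y), process the symbols left to right:
Symbol Y is a non-terminal. Add FIRST(Y) \ {ε} = { 'c', 'y' }
Y is nullable (ε ∈ FIRST(Y)), continue to the next symbol.
Symbol Y is a non-terminal. Add FIRST(Y) \ {ε} = { 'c', 'y' }
Y is nullable (ε ∈ FIRST(Y)), continue to the next symbol.
All symbols are nullable, so ε is in the result.
FIRST(Y Y) = { 'c', 'y', ε }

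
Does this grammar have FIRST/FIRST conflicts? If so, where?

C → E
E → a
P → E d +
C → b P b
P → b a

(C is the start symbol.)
No FIRST/FIRST conflicts.

FIRST sets of the non-terminals at (or reachable through a nullable prefix from) the front of some alternative:
  FIRST(E) = { 'a' }

Productions for C:
  C → E: FIRST = { 'a' }
  C → b P b: FIRST = { 'b' }
Productions for P:
  P → E d +: FIRST = { 'a' }
  P → b a: FIRST = { 'b' }
E has only one production, so no FIRST/FIRST conflict is possible there.

All alternatives of each non-terminal have pairwise disjoint FIRST sets.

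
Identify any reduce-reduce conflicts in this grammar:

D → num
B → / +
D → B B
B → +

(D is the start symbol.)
A reduce-reduce conflict occurs when an LR(0) state has two complete items [A → α .] and [B → β .] — both call for a reduction, and with no lookahead the parser cannot choose between them.

Augment with D' → D and build the canonical LR(0) collection (I0 = CLOSURE({[D' → . D]}), then GOTO on every symbol after a dot until no new states appear). It has 8 states:
  I0: { [B → . +], [B → . / +], [D → . B B], [D → . num], [D' → . D] }  — shift
  I1: { [B → + .] }  — reduce
  I2: { [B → / . +] }  — shift
  I3: { [B → . +], [B → . / +], [D → B . B] }  — shift
  I4: { [D' → D .] }  — accept
  I5: { [D → num .] }  — reduce
  I6: { [D → B B .] }  — reduce
  I7: { [B → / + .] }  — reduce

No state contains more than one complete item.

Answer: No reduce-reduce conflicts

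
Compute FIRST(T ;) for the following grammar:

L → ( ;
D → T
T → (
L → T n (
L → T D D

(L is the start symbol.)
FIRST sets of the non-terminals involved (from the grammar, by fixed-point iteration):
  FIRST(T) = { '(' }

To compute FIRST(T ;), process the symbols left to right:
Symbol T is a non-terminal. Add FIRST(T) \ {ε} = { '(' }
T is not nullable (ε ∉ FIRST(T)), so stop here.
FIRST(T ;) = { '(' }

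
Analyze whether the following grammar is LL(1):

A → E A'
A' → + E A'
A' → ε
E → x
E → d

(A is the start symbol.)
Relevant sets:
  FOLLOW(A') = { $ }

For A':
  PREDICT(A' → '+' E A') = { '+' }
  PREDICT(A' → ε) = { $ }
For E:
  PREDICT(E → x) = { 'x' }
  PREDICT(E → d) = { 'd' }
A has a single production, so nothing to check there.

All predict sets are disjoint. The grammar IS LL(1).

Answer: Yes, the grammar is LL(1).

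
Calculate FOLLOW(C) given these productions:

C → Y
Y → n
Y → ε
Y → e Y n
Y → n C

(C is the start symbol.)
To compute FOLLOW(C), find every occurrence of C on a right-hand side N → α C β: add FIRST(β) \ {ε}, and if β is empty or nullable also add FOLLOW(N). Iterate to a fixed point.

C is the start symbol, so $ ∈ FOLLOW(C).
In Y → n C: C is at the end, add FOLLOW(Y)

The FOLLOW sets referred to above (computed the same way, to a fixed point):
  FOLLOW(Y) = { $, 'n' }

Taking the union: FOLLOW(C) = { $, 'n' }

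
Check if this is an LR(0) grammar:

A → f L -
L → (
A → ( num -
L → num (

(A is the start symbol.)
A grammar is LR(0) if no state in the canonical LR(0) collection has:
  - both a shift item (dot before a terminal) and a complete item (shift-reduce conflict), or
  - two or more complete items (reduce-reduce conflict; the accept item [A' → A .] counts as a complete item here).

Augment with A' → A and build the canonical LR(0) collection (I0 = CLOSURE({[A' → . A]}), then GOTO on every symbol after a dot until no new states appear). It has 11 states:
  I0: { [A → . ( num -], [A → . f L -], [A' → . A] }  — shift
  I1: { [A → ( . num -] }  — shift
  I2: { [A' → A .] }  — accept
  I3: { [A → f . L -], [L → . (], [L → . num (] }  — shift
  I4: { [L → ( .] }  — reduce
  I5: { [A → f L . -] }  — shift
  I6: { [L → num . (] }  — shift
  I7: { [L → num ( .] }  — reduce
  I8: { [A → f L - .] }  — reduce
  I9: { [A → ( num . -] }  — shift
  I10: { [A → ( num - .] }  — reduce

Every state is either a pure shift/goto state or contains exactly one complete item and nothing to shift — no conflicts. The grammar is LR(0).

Answer: Yes, the grammar is LR(0)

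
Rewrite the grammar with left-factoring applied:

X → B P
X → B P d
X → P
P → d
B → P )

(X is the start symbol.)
X → B P X'
X' → ε
X' → d
X → P
P → d
B → P )

Left-factoring transforms A → αβ₁ | αβ₂ into A → αA' and A' → β₁ | β₂
(α is the longest common prefix among the alternatives). Repeat until
no nonterminal has two alternatives with a common prefix.

Round 1: X has alternatives sharing prefix 'B P'. Introduce X': X → B P X'
  Add: X' → ε
  Add: X' → d

No remaining common prefixes — done.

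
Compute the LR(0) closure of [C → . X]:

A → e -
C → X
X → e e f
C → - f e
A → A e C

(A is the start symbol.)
To compute CLOSURE, for each item [A → α.Bβ] where B is a non-terminal, add [B → .γ] for all productions B → γ; repeat for the newly added items until nothing changes.

Start with: [C → . X]
  [C → . X] has the dot before X: add [X → . e e f]
No further items can be added.

CLOSURE = { [C → . X], [X → . e e f] }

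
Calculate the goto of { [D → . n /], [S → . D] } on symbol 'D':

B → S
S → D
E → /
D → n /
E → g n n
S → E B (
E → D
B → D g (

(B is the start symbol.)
GOTO(I, 'D') = CLOSURE({ [A → αX.β] : [A → α.Xβ] ∈ I, X = 'D' })

Items with dot before 'D', with the dot advanced:
  [S → . D] → [S → D .]
Closure adds nothing (no advanced item has the dot before a non-terminal).

GOTO = { [S → D .] }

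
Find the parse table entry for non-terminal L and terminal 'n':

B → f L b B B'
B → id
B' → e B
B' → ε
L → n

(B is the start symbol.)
L → n

To find M[L, 'n'], we find productions for L where 'n' is in the predict set (PREDICT(N → α) = (FIRST(α) \ {ε}) ∪ (FOLLOW(N) if α ⇒* ε)).

L → n: PREDICT = { 'n' }
  'n' is in predict set, so this production goes in M[L, 'n']

M[L, 'n'] = L → n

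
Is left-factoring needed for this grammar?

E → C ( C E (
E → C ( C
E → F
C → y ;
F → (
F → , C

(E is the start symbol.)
Left-factoring is needed when two productions for the same non-terminal
share a common prefix on the right-hand side.

Productions for E:
  E → C ( C E (
  E → C ( C
  E → F
Productions for F:
  F → (
  F → , C

Found common prefix 'C ( C' in productions for E

Answer: Yes, E has productions with common prefix 'C ( C'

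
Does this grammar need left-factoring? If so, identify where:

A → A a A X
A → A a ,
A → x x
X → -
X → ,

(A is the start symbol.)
Left-factoring is needed when two productions for the same non-terminal
share a common prefix on the right-hand side.

Productions for A:
  A → A a A X
  A → A a ,
  A → x x
Productions for X:
  X → -
  X → ,

Found common prefix 'A a' in productions for A

Answer: Yes, A has productions with common prefix 'A a'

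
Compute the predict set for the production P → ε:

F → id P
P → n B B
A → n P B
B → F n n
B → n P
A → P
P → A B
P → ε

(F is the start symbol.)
{ $, 'id', 'n' }

PREDICT(P → ε) = (FIRST(RHS) \ {ε}) ∪ (FOLLOW(P) if ε ∈ FIRST(RHS), i.e. RHS ⇒* ε)
The right-hand side is ε (FIRST(ε) = { ε }), so the predict set is FOLLOW(P) = { $, 'id', 'n' }
PREDICT(P → ε) = { $, 'id', 'n' }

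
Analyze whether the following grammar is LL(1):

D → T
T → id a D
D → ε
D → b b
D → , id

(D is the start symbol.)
A grammar is LL(1) if for each non-terminal N with multiple productions, the predict sets of those productions are pairwise disjoint, where PREDICT(N → α) = (FIRST(α) \ {ε}) ∪ (FOLLOW(N) if α ⇒* ε).

Relevant sets:
  FIRST(T) = { 'id' }
  FOLLOW(D) = { $ }

For D:
  PREDICT(D → T) = { 'id' }
  PREDICT(D → ε) = { $ }
  PREDICT(D → b b) = { 'b' }
  PREDICT(D → ',' id) = { ',' }
T has a single production, so nothing to check there.

All predict sets are disjoint. The grammar IS LL(1).

Answer: Yes, the grammar is LL(1).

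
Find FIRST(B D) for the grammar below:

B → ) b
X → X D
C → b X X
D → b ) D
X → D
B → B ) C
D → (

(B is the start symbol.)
{ ')' }

FIRST sets of the non-terminals involved (from the grammar, by fixed-point iteration):
  FIRST(B) = { ')' }

To compute FIRST(B D), process the symbols left to right:
Symbol B is a non-terminal. Add FIRST(B) \ {ε} = { ')' }
B is not nullable (ε ∉ FIRST(B)), so stop here.
FIRST(B D) = { ')' }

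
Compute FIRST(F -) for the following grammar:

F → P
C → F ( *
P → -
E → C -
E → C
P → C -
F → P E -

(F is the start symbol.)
FIRST sets of the non-terminals involved (from the grammar, by fixed-point iteration):
  FIRST(F) = { '-' }

To compute FIRST(F -), process the symbols left to right:
Symbol F is a non-terminal. Add FIRST(F) \ {ε} = { '-' }
F is not nullable (ε ∉ FIRST(F)), so stop here.
FIRST(F -) = { '-' }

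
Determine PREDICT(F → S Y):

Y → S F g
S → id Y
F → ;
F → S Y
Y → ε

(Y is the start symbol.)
{ 'id' }

PREDICT(F → S Y) = (FIRST(RHS) \ {ε}) ∪ (FOLLOW(F) if ε ∈ FIRST(RHS), i.e. RHS ⇒* ε)
FIRST(S) = { 'id' }
FIRST(S Y) = { 'id' }
ε ∉ FIRST(S Y), so FOLLOW(F) is not added.
PREDICT(F → S Y) = { 'id' }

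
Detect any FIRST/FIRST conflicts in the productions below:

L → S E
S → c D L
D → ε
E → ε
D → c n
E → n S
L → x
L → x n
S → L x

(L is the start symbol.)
Yes. L → S E / L → x on { 'x' }; L → S E / L → x n on { 'x' }; L → x / L → x n on { 'x' }; S → c D L / S → L x on { 'c' }

FIRST sets of the non-terminals at (or reachable through a nullable prefix from) the front of some alternative:
  FIRST(S) = { 'c', 'x' }
  FIRST(L) = { 'c', 'x' }

Productions for L:
  L → S E: FIRST = { 'c', 'x' }
  L → x: FIRST = { 'x' }
  L → x n: FIRST = { 'x' }
Productions for S:
  S → c D L: FIRST = { 'c' }
  S → L x: FIRST = { 'c', 'x' }
Productions for D:
  D → ε: FIRST = { ε }
  D → c n: FIRST = { 'c' }
Productions for E:
  E → ε: FIRST = { ε }
  E → n S: FIRST = { 'n' }

Conflict for L: L → S E and L → x
  Overlap: { 'x' }
Conflict for L: L → S E and L → x n
  Overlap: { 'x' }
Conflict for L: L → x and L → x n
  Overlap: { 'x' }
Conflict for S: S → c D L and S → L x
  Overlap: { 'c' }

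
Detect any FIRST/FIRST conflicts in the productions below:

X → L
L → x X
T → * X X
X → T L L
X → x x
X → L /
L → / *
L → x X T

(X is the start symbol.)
FIRST sets of the non-terminals at (or reachable through a nullable prefix from) the front of some alternative:
  FIRST(L) = { '/', 'x' }
  FIRST(T) = { '*' }

Productions for X:
  X → L: FIRST = { '/', 'x' }
  X → T L L: FIRST = { '*' }
  X → x x: FIRST = { 'x' }
  X → L /: FIRST = { '/', 'x' }
Productions for L:
  L → x X: FIRST = { 'x' }
  L → / *: FIRST = { '/' }
  L → x X T: FIRST = { 'x' }
T has only one production, so no FIRST/FIRST conflict is possible there.

Conflict for X: X → L and X → x x
  Overlap: { 'x' }
Conflict for X: X → L and X → L /
  Overlap: { '/', 'x' }
Conflict for X: X → x x and X → L /
  Overlap: { 'x' }
Conflict for L: L → x X and L → x X T
  Overlap: { 'x' }

Answer: Yes. X → L / X → x x on { 'x' }; X → L / X → L '/' on { '/', 'x' }; X → x x / X → L '/' on { 'x' }; L → x X / L → x X T on { 'x' }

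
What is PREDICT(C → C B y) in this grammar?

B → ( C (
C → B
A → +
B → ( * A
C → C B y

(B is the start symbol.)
{ '(' }

PREDICT(C → C B y) = (FIRST(RHS) \ {ε}) ∪ (FOLLOW(C) if ε ∈ FIRST(RHS), i.e. RHS ⇒* ε)
FIRST(C) = { '(' }
FIRST(C B y) = { '(' }
ε ∉ FIRST(C B y), so FOLLOW(C) is not added.
PREDICT(C → C B y) = { '(' }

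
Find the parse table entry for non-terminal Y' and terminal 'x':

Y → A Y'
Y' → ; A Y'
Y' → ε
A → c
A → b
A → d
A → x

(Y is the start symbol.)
Empty (error entry)

To find M[Y', 'x'], we find productions for Y' where 'x' is in the predict set (PREDICT(N → α) = (FIRST(α) \ {ε}) ∪ (FOLLOW(N) if α ⇒* ε)).

Relevant sets:
  FOLLOW(Y') = { $ }

Y' → ; A Y': PREDICT = { ';' }
Y' → ε: PREDICT = { $ }

M[Y', 'x'] is empty (no production applies)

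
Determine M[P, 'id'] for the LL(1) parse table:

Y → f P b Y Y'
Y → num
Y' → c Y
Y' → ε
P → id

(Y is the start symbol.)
To find M[P, 'id'], we find productions for P where 'id' is in the predict set (PREDICT(N → α) = (FIRST(α) \ {ε}) ∪ (FOLLOW(N) if α ⇒* ε)).

P → id: PREDICT = { 'id' }
  'id' is in predict set, so this production goes in M[P, 'id']

M[P, 'id'] = P → id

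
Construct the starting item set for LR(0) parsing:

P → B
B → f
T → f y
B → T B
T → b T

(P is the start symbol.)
{ [B → . T B], [B → . f], [P → . B], [P' → . P], [T → . b T], [T → . f y] }

First, augment the grammar with P' → P
I₀ = CLOSURE({ [P' → . P] }):
  [P' → . P] has the dot before P: add [P → . B]
  [P → . B] has the dot before B: add [B → . f], [B → . T B]
  [B → . T B] has the dot before T: add [T → . f y], [T → . b T]
No further items can be added.

I₀ = { [B → . T B], [B → . f], [P → . B], [P' → . P], [T → . b T], [T → . f y] }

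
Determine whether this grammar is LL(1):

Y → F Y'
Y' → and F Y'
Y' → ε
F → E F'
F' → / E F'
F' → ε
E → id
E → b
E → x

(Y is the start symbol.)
Yes, the grammar is LL(1).

Relevant sets:
  FOLLOW(Y') = { $ }
  FOLLOW(F') = { $, 'and' }

For Y':
  PREDICT(Y' → and F Y') = { 'and' }
  PREDICT(Y' → ε) = { $ }
For F':
  PREDICT(F' → '/' E F') = { '/' }
  PREDICT(F' → ε) = { $, 'and' }
For E:
  PREDICT(E → id) = { 'id' }
  PREDICT(E → b) = { 'b' }
  PREDICT(E → x) = { 'x' }
Y, F have a single production, so nothing to check there.

All predict sets are disjoint. The grammar IS LL(1).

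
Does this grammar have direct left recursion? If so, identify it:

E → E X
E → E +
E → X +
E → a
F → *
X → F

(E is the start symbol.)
Yes, E is left-recursive

E → E X: LEFT RECURSIVE (starts with E)
E → E +: LEFT RECURSIVE (starts with E)
E → X +: starts with X
E → a: starts with a
F → *: starts with '*'
X → F: starts with F

The grammar has direct left recursion on: E.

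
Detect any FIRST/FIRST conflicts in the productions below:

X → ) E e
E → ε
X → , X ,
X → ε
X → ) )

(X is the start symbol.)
Yes. X → ')' E e / X → ')' ')' on { ')' }

A FIRST/FIRST conflict occurs when two productions N → α and N → β for the same non-terminal have FIRST(α) ∩ FIRST(β) ≠ ∅ (with ε ∈ FIRST of a nullable right-hand side, so two nullable alternatives also conflict).

Productions for X:
  X → ) E e: FIRST = { ')' }
  X → , X ,: FIRST = { ',' }
  X → ε: FIRST = { ε }
  X → ) ): FIRST = { ')' }
E has only one production, so no FIRST/FIRST conflict is possible there.

Conflict for X: X → ) E e and X → ) )
  Overlap: { ')' }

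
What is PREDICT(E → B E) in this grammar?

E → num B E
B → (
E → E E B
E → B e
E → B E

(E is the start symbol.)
PREDICT(E → B E) = (FIRST(RHS) \ {ε}) ∪ (FOLLOW(E) if ε ∈ FIRST(RHS), i.e. RHS ⇒* ε)
FIRST(B) = { '(' }
FIRST(B E) = { '(' }
ε ∉ FIRST(B E), so FOLLOW(E) is not added.
PREDICT(E → B E) = { '(' }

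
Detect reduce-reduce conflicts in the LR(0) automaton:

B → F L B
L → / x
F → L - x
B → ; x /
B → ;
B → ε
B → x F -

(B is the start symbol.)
No reduce-reduce conflicts

A reduce-reduce conflict occurs when an LR(0) state has two complete items [A → α .] and [B → β .] — both call for a reduction, and with no lookahead the parser cannot choose between them.

Augment with B' → B and build the canonical LR(0) collection (I0 = CLOSURE({[B' → . B]}), then GOTO on every symbol after a dot until no new states appear). It has 16 states:
  I0: { [B → . ; x /], [B → . ;], [B → . F L B], [B → . x F -], [B → .], [B' → . B], [F → . L - x], [L → . / x] }  — shift, reduce
  I1: { [L → / . x] }  — shift
  I2: { [B → ; . x /], [B → ; .] }  — shift, reduce
  I3: { [B' → B .] }  — accept
  I4: { [B → F . L B], [L → . / x] }  — shift
  I5: { [F → L . - x] }  — shift
  I6: { [B → x . F -], [F → . L - x], [L → . / x] }  — shift
  I7: { [B → x F . -] }  — shift
  I8: { [B → x F - .] }  — reduce
  I9: { [F → L - . x] }  — shift
  I10: { [F → L - x .] }  — reduce
  I11: { [B → . ; x /], [B → . ;], [B → . F L B], [B → . x F -], [B → .], [B → F L . B], [F → . L - x], [L → . / x] }  — shift, reduce
  I12: { [B → F L B .] }  — reduce
  I13: { [B → ; x . /] }  — shift
  I14: { [B → ; x / .] }  — reduce
  I15: { [L → / x .] }  — reduce

No state contains more than one complete item.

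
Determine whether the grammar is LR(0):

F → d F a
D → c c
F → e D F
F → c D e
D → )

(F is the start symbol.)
Yes, the grammar is LR(0)

A grammar is LR(0) if no state in the canonical LR(0) collection has:
  - both a shift item (dot before a terminal) and a complete item (shift-reduce conflict), or
  - two or more complete items (reduce-reduce conflict; the accept item [F' → F .] counts as a complete item here).

Augment with F' → F and build the canonical LR(0) collection (I0 = CLOSURE({[F' → . F]}), then GOTO on every symbol after a dot until no new states appear). It has 14 states:
  I0: { [F → . c D e], [F → . d F a], [F → . e D F], [F' → . F] }  — shift
  I1: { [F' → F .] }  — accept
  I2: { [D → . )], [D → . c c], [F → c . D e] }  — shift
  I3: { [F → . c D e], [F → . d F a], [F → . e D F], [F → d . F a] }  — shift
  I4: { [D → . )], [D → . c c], [F → e . D F] }  — shift
  I5: { [D → ) .] }  — reduce
  I6: { [F → . c D e], [F → . d F a], [F → . e D F], [F → e D . F] }  — shift
  I7: { [D → c . c] }  — shift
  I8: { [D → c c .] }  — reduce
  I9: { [F → e D F .] }  — reduce
  I10: { [F → d F . a] }  — shift
  I11: { [F → d F a .] }  — reduce
  I12: { [F → c D . e] }  — shift
  I13: { [F → c D e .] }  — reduce

Every state is either a pure shift/goto state or contains exactly one complete item and nothing to shift — no conflicts. The grammar is LR(0).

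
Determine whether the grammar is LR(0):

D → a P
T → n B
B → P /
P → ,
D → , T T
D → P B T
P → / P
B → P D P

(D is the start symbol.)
Augment with D' → D and build the canonical LR(0) collection (I0 = CLOSURE({[D' → . D]}), then GOTO on every symbol after a dot until no new states appear). It has 19 states:
  I0: { [D → . , T T], [D → . P B T], [D → . a P], [D' → . D], [P → . ,], [P → . / P] }  — shift
  I1: { [D → , . T T], [P → , .], [T → . n B] }  — shift, reduce
  I2: { [P → . ,], [P → . / P], [P → / . P] }  — shift
  I3: { [D' → D .] }  — accept
  I4: { [B → . P /], [B → . P D P], [D → P . B T], [P → . ,], [P → . / P] }  — shift
  I5: { [D → a . P], [P → . ,], [P → . / P] }  — shift
  I6: { [P → , .] }  — reduce
  I7: { [D → a P .] }  — reduce
  I8: { [D → P B . T], [T → . n B] }  — shift
  I9: { [B → P . /], [B → P . D P], [D → . , T T], [D → . P B T], [D → . a P], [P → . ,], [P → . / P] }  — shift
  I10: { [B → P / .], [P → . ,], [P → . / P], [P → / . P] }  — shift, reduce
  I11: { [B → P D . P], [P → . ,], [P → . / P] }  — shift
  I12: { [B → P D P .] }  — reduce
  I13: { [P → / P .] }  — reduce
  I14: { [D → P B T .] }  — reduce
  I15: { [B → . P /], [B → . P D P], [P → . ,], [P → . / P], [T → n . B] }  — shift
  I16: { [T → n B .] }  — reduce
  I17: { [D → , T . T], [T → . n B] }  — shift
  I18: { [D → , T T .] }  — reduce

Conflict in state I1:
  Shift-reduce conflict between [P → , .] and [T → . n B]
So the grammar is NOT LR(0).

Answer: No. Shift-reduce conflict between [P → , .] and [T → . n B]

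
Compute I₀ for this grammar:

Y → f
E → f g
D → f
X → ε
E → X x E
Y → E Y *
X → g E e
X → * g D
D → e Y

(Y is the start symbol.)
First, augment the grammar with Y' → Y
I₀ = CLOSURE({ [Y' → . Y] }):
  [Y' → . Y] has the dot before Y: add [Y → . f], [Y → . E Y *]
  [Y → . E Y *] has the dot before E: add [E → . f g], [E → . X x E]
  [E → . X x E] has the dot before X: add [X → .], [X → . g E e], [X → . * g D]
No further items can be added.

I₀ = { [E → . X x E], [E → . f g], [X → . * g D], [X → . g E e], [X → .], [Y → . E Y *], [Y → . f], [Y' → . Y] }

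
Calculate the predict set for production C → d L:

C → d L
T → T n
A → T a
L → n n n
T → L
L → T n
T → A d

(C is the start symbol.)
{ 'd' }

PREDICT(C → d L) = (FIRST(RHS) \ {ε}) ∪ (FOLLOW(C) if ε ∈ FIRST(RHS), i.e. RHS ⇒* ε)
FIRST(d L) = { 'd' }
ε ∉ FIRST(d L), so FOLLOW(C) is not added.
PREDICT(C → d L) = { 'd' }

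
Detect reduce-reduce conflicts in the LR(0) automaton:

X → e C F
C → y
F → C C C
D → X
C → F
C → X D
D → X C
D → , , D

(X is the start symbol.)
A reduce-reduce conflict occurs when an LR(0) state has two complete items [A → α .] and [B → β .] — both call for a reduction, and with no lookahead the parser cannot choose between them.

Augment with X' → X and build the canonical LR(0) collection (I0 = CLOSURE({[X' → . X]}), then GOTO on every symbol after a dot until no new states appear). It has 16 states:
  I0: { [X → . e C F], [X' → . X] }  — shift
  I1: { [X' → X .] }  — accept
  I2: { [C → . F], [C → . X D], [C → . y], [F → . C C C], [X → . e C F], [X → e . C F] }  — shift
  I3: { [C → . F], [C → . X D], [C → . y], [F → . C C C], [F → C . C C], [X → . e C F], [X → e C . F] }  — shift
  I4: { [C → F .] }  — reduce
  I5: { [C → X . D], [D → . , , D], [D → . X C], [D → . X], [X → . e C F] }  — shift
  I6: { [C → y .] }  — reduce
  I7: { [D → , . , D] }  — shift
  I8: { [C → X D .] }  — reduce
  I9: { [C → . F], [C → . X D], [C → . y], [D → X . C], [D → X .], [F → . C C C], [X → . e C F] }  — shift, reduce
  I10: { [C → . F], [C → . X D], [C → . y], [D → X C .], [F → . C C C], [F → C . C C], [X → . e C F] }  — shift, reduce
  I11: { [C → . F], [C → . X D], [C → . y], [F → . C C C], [F → C . C C], [F → C C . C], [X → . e C F] }  — shift
  I12: { [C → . F], [C → . X D], [C → . y], [F → . C C C], [F → C . C C], [F → C C . C], [F → C C C .], [X → . e C F] }  — shift, reduce
  I13: { [D → , , . D], [D → . , , D], [D → . X C], [D → . X], [X → . e C F] }  — shift
  I14: { [D → , , D .] }  — reduce
  I15: { [C → F .], [X → e C F .] }  — 2 reduces

I15 contains complete items [C → F .], [X → e C F .] — reduce-reduce conflict.

Answer: Yes — I15: [C → F .] vs [X → e C F .]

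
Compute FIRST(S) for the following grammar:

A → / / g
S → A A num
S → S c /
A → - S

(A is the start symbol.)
To compute FIRST(S), examine every production with S on the left-hand side, reading each right-hand side left to right until a non-nullable symbol is reached.

FIRST sets of the other non-terminals involved (by the same procedure, iterated to a fixed point):
  FIRST(A) = { '-', '/' }

From S → A A num:
  - A is a non-terminal: add FIRST(A) \ {ε} = { '-', '/' }
    A is not nullable, so stop
From S → S c /:
  - S is the symbol being defined: contributes nothing new
    S is not nullable, so stop

Collecting: FIRST(S) = { '-', '/' }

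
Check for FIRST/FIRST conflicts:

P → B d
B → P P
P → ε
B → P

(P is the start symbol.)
Yes. B → P P / B → P on { 'd', ε }

FIRST sets of the non-terminals at (or reachable through a nullable prefix from) the front of some alternative:
  FIRST(B) = { 'd', ε }
  FIRST(P) = { 'd', ε }

Productions for P:
  P → B d: FIRST = { 'd' }
  P → ε: FIRST = { ε }
Productions for B:
  B → P P: FIRST = { 'd', ε }
  B → P: FIRST = { 'd', ε }

Conflict for B: B → P P and B → P
  Overlap: { 'd', ε }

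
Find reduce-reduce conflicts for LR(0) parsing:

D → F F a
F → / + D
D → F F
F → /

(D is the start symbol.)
No reduce-reduce conflicts

A reduce-reduce conflict occurs when an LR(0) state has two complete items [A → α .] and [B → β .] — both call for a reduction, and with no lookahead the parser cannot choose between them.

Augment with D' → D and build the canonical LR(0) collection (I0 = CLOSURE({[D' → . D]}), then GOTO on every symbol after a dot until no new states appear). It has 8 states:
  I0: { [D → . F F a], [D → . F F], [D' → . D], [F → . / + D], [F → . /] }  — shift
  I1: { [F → / . + D], [F → / .] }  — shift, reduce
  I2: { [D' → D .] }  — accept
  I3: { [D → F . F a], [D → F . F], [F → . / + D], [F → . /] }  — shift
  I4: { [D → F F . a], [D → F F .] }  — shift, reduce
  I5: { [D → F F a .] }  — reduce
  I6: { [D → . F F a], [D → . F F], [F → . / + D], [F → . /], [F → / + . D] }  — shift
  I7: { [F → / + D .] }  — reduce

No state contains more than one complete item.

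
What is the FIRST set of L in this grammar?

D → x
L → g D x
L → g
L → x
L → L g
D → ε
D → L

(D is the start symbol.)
{ 'g', 'x' }

To compute FIRST(L), examine every production with L on the left-hand side, reading each right-hand side left to right until a non-nullable symbol is reached.

From L → g D x:
  - g is a terminal: add 'g' and stop
From L → g:
  - g is a terminal: add 'g' and stop
From L → x:
  - x is a terminal: add 'x' and stop
From L → L g:
  - L is the symbol being defined: contributes nothing new
    L is not nullable, so stop

Collecting: FIRST(L) = { 'g', 'x' }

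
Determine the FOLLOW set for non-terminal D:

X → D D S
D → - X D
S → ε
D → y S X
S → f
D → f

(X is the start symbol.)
{ $, '-', 'f', 'y' }

To compute FOLLOW(D), find every occurrence of D on a right-hand side N → α D β: add FIRST(β) \ {ε}, and if β is empty or nullable also add FOLLOW(N). Iterate to a fixed point.

In X → D D S: D is followed by D S, add FIRST(D S) \ {ε} = { '-', 'f', 'y' }
In X → D D S: D is followed by S, add FIRST(S) \ {ε} = { 'f' }
  S is nullable, so also add FOLLOW(X)
In D → - X D: D is at the end; this adds FOLLOW(D) to itself — nothing new

The FOLLOW sets referred to above (computed the same way, to a fixed point):
  FOLLOW(X) = { $, '-', 'f', 'y' }

Taking the union: FOLLOW(D) = { $, '-', 'f', 'y' }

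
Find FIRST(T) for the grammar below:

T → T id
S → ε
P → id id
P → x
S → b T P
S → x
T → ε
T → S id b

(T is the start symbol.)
{ 'b', 'id', 'x', ε }

To compute FIRST(T), examine every production with T on the left-hand side, reading each right-hand side left to right until a non-nullable symbol is reached.

FIRST sets of the other non-terminals involved (by the same procedure, iterated to a fixed point):
  FIRST(S) = { 'b', 'x', ε }

From T → T id:
  - T is the symbol being defined: contributes nothing new
    T is nullable, so continue to the next symbol
  - id is a terminal: add 'id' and stop
From T → ε:
  - ε-production, so ε ∈ FIRST(T)
From T → S id b:
  - S is a non-terminal: add FIRST(S) \ {ε} = { 'b', 'x' }
    S is nullable, so continue to the next symbol
  - id is a terminal: add 'id' and stop

Collecting: FIRST(T) = { 'b', 'id', 'x', ε }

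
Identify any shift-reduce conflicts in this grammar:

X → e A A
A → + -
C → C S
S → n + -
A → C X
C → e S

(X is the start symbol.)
Augment with X' → X and build the canonical LR(0) collection (I0 = CLOSURE({[X' → . X]}), then GOTO on every symbol after a dot until no new states appear). It has 15 states:
  I0: { [X → . e A A], [X' → . X] }  — shift
  I1: { [X' → X .] }  — accept
  I2: { [A → . + -], [A → . C X], [C → . C S], [C → . e S], [X → e . A A] }  — shift
  I3: { [A → + . -] }  — shift
  I4: { [A → . + -], [A → . C X], [C → . C S], [C → . e S], [X → e A . A] }  — shift
  I5: { [A → C . X], [C → C . S], [S → . n + -], [X → . e A A] }  — shift
  I6: { [C → e . S], [S → . n + -] }  — shift
  I7: { [C → e S .] }  — reduce
  I8: { [S → n . + -] }  — shift
  I9: { [S → n + . -] }  — shift
  I10: { [S → n + - .] }  — reduce
  I11: { [C → C S .] }  — reduce
  I12: { [A → C X .] }  — reduce
  I13: { [X → e A A .] }  — reduce
  I14: { [A → + - .] }  — reduce

No state contains both a complete item and a shift item.

Answer: No shift-reduce conflicts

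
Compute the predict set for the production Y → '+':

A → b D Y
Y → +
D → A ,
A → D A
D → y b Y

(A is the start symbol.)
PREDICT(Y → '+') = (FIRST(RHS) \ {ε}) ∪ (FOLLOW(Y) if ε ∈ FIRST(RHS), i.e. RHS ⇒* ε)
FIRST('+') = { '+' }
ε ∉ FIRST('+'), so FOLLOW(Y) is not added.
PREDICT(Y → '+') = { '+' }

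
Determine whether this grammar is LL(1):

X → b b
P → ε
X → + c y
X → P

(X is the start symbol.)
A grammar is LL(1) if for each non-terminal N with multiple productions, the predict sets of those productions are pairwise disjoint, where PREDICT(N → α) = (FIRST(α) \ {ε}) ∪ (FOLLOW(N) if α ⇒* ε).

Relevant sets:
  FIRST(P) = { ε }
  FOLLOW(X) = { $ }

For X:
  PREDICT(X → b b) = { 'b' }
  PREDICT(X → '+' c y) = { '+' }
  PREDICT(X → P) = { $ }
P has a single production, so nothing to check there.

All predict sets are disjoint. The grammar IS LL(1).

Answer: Yes, the grammar is LL(1).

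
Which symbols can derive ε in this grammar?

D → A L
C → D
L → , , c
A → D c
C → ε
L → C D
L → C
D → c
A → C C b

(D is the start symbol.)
{ 'C', 'L' }

A non-terminal is nullable if it can derive ε (the empty string): either it has an ε-production, or it has a production whose right-hand side consists entirely of nullable non-terminals.

ε-productions: C → ε
So C is immediately nullable.
L → C: every symbol on the right is nullable, so L is nullable too.
No further non-terminal can be added: every production for the remaining non-terminals contains a terminal or a non-nullable non-terminal.
Nullable = { 'C', 'L' }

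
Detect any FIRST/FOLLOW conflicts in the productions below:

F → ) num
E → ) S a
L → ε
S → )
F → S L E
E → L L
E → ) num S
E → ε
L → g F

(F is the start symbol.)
Yes. E → ')' S a with FOLLOW(E) on { ')' }; E → L L with FOLLOW(E) on { 'g' }; E → ')' num S with FOLLOW(E) on { ')' }; L → g F with FOLLOW(L) on { 'g' }

A FIRST/FOLLOW conflict occurs when a non-terminal N has a nullable alternative N → β (β ⇒* ε) and another alternative N → α with FIRST(α) ∩ FOLLOW(N) ≠ ∅: on such a lookahead the parser cannot decide between expanding α and letting N vanish via β.

Nullable non-terminals: E, L.
FIRST sets used below: FIRST(L) = { 'g', ε }

E: nullable alternative(s) E → L L, E → ε; FOLLOW(E) = { $, ')', 'g' }
  E → ) S a: FIRST \ {ε} = { ')' } — overlaps FOLLOW(E) on { ')' }: CONFLICT
  E → L L: FIRST \ {ε} = { 'g' } — overlaps FOLLOW(E) on { 'g' }: CONFLICT
  E → ) num S: FIRST \ {ε} = { ')' } — overlaps FOLLOW(E) on { ')' }: CONFLICT
  E → ε: FIRST \ {ε} = { } — disjoint from FOLLOW(E)

L: nullable alternative(s) L → ε; FOLLOW(L) = { $, ')', 'g' }
  L → ε: FIRST \ {ε} = { } — this is the only nullable alternative, skip
  L → g F: FIRST \ {ε} = { 'g' } — overlaps FOLLOW(L) on { 'g' }: CONFLICT

F, S have no nullable alternative, so no FIRST/FOLLOW check is needed there.

So the grammar has 4 FIRST/FOLLOW conflicts (marked CONFLICT above).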